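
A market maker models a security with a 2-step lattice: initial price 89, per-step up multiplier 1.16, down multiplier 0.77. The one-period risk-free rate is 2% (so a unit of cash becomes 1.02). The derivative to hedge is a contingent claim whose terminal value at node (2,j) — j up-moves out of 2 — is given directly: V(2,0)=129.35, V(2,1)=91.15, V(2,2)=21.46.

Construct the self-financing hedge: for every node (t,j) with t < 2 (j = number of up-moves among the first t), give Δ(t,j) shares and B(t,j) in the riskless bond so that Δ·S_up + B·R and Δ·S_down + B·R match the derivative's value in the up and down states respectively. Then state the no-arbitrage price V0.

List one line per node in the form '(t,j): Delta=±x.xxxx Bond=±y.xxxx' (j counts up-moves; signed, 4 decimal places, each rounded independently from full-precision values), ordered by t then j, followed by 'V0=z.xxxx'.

Under the risk-neutral measure, an up-move has probability p* = (R−d)/(u−d) = 0.6410 and values discount at R = 1.02.
At expiry t=2: V(2,0)=129.3500, V(2,1)=91.1500, V(2,2)=21.4600
Node (1,0) S=68.5300: V=(p*·91.1500+(1−p*)·129.3500)/1.02=102.8067; Δ=(91.1500−129.3500)/(79.4948−52.7681)=-1.4293; B=V−Δ·S=200.7554
Node (1,1) S=103.2400: V=(p*·21.4600+(1−p*)·91.1500)/1.02=45.5656; Δ=(21.4600−91.1500)/(119.7584−79.4948)=-1.7308; B=V−Δ·S=224.2579
Node (0,0) S=89.0000: V=(p*·45.5656+(1−p*)·102.8067)/1.02=64.8173; Δ=(45.5656−102.8067)/(103.2400−68.5300)=-1.6491; B=V−Δ·S=211.5893
Root portfolio cost Δ·89+B reproduces V0=64.8173.

(0,0): Delta=-1.6491 Bond=211.5893
(1,0): Delta=-1.4293 Bond=200.7554
(1,1): Delta=-1.7308 Bond=224.2579
V0=64.8173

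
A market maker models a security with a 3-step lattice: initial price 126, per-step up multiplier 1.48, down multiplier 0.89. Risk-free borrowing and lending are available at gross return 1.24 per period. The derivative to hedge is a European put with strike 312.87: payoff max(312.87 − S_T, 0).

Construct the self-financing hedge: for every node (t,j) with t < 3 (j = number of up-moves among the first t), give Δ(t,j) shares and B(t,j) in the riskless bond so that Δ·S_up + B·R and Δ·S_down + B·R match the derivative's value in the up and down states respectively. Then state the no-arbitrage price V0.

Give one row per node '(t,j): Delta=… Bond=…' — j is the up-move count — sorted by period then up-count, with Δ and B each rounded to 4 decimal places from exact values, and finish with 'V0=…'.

(0,0): Delta=-0.7057 Bond=137.4803
(1,0): Delta=-1.0000 Bond=203.4794
(1,1): Delta=-0.5843 Bond=147.8443
(2,0): Delta=-1.0000 Bond=252.3145
(2,1): Delta=-1.0000 Bond=252.3145
(2,2): Delta=-0.4129 Bond=136.0211
V0=48.5633

No-arbitrage ⇒ martingale measure with p* = (R−d)/(u−d) = 0.5932.
Terminal payoffs: V(3,0)=224.0439, V(3,1)=165.1592, V(3,2)=67.2385, V(3,3)=0.0000
Node (2,0) S=99.8046: V=(p*·165.1592+(1−p*)·224.0439)/1.24=152.5099; Δ=(165.1592−224.0439)/(147.7108−88.8261)=-1.0000; B=V−Δ·S=252.3145
Node (2,1) S=165.9672: V=(p*·67.2385+(1−p*)·165.1592)/1.24=86.3473; Δ=(67.2385−165.1592)/(245.6315−147.7108)=-1.0000; B=V−Δ·S=252.3145
Node (2,2) S=275.9904: V=(p*·0.0000+(1−p*)·67.2385)/1.24=22.0575; Δ=(0.0000−67.2385)/(408.4658−245.6315)=-0.4129; B=V−Δ·S=136.0211
Node (1,0) S=112.1400: V=(p*·86.3473+(1−p*)·152.5099)/1.24=91.3394; Δ=(86.3473−152.5099)/(165.9672−99.8046)=-1.0000; B=V−Δ·S=203.4794
Node (1,1) S=186.4800: V=(p*·22.0575+(1−p*)·86.3473)/1.24=38.8784; Δ=(22.0575−86.3473)/(275.9904−165.9672)=-0.5843; B=V−Δ·S=147.8443
Node (0,0) S=126.0000: V=(p*·38.8784+(1−p*)·91.3394)/1.24=48.5633; Δ=(38.8784−91.3394)/(186.4800−112.1400)=-0.7057; B=V−Δ·S=137.4803
Check: Δ(0,0)·S0 + B(0,0) = 48.5633 = V0.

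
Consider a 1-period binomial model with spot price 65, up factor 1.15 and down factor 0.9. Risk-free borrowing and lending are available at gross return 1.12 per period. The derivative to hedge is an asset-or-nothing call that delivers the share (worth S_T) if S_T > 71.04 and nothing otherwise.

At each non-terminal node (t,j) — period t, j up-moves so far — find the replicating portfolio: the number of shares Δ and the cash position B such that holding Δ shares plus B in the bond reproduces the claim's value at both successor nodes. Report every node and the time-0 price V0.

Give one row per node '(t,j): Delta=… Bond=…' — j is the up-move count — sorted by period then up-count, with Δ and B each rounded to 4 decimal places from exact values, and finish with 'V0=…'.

(0,0): Delta=4.6000 Bond=-240.2679
V0=58.7321

Under the risk-neutral measure, an up-move has probability p* = (R−d)/(u−d) = 0.8800 and values discount at R = 1.12.
At expiry t=1: V(1,0)=0.0000, V(1,1)=74.7500
  t=0,j=0: stock 65.0000 → up 74.7500 (V=74.7500), down 58.5000 (V=0.0000). Price 58.7321; hedge Δ=4.6000, bond B=-240.2679.
The time-0 hedge costs 58.7321, which is the no-arbitrage price.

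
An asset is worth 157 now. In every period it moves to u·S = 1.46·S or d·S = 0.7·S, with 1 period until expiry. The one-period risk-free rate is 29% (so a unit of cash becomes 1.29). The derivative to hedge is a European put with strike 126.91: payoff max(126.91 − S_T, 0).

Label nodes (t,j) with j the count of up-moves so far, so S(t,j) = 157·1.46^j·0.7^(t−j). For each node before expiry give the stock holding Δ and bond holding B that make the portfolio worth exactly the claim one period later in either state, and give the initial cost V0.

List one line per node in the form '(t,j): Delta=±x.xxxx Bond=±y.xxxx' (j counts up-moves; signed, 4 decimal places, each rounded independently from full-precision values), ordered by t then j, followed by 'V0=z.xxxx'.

Risk-neutral probability p* = (R−d)/(u−d) = (1.29−0.7)/(1.46−0.7) = 0.7763.
Terminal values V(1,·): V(1,0)=17.0100, V(1,1)=0.0000
  t=0,j=0: stock 157.0000 → up 229.2200 (V=0.0000), down 109.9000 (V=17.0100). Price 2.9495; hedge Δ=-0.1426, bond B=25.3311.
Root portfolio cost Δ·157+B reproduces V0=2.9495.

(0,0): Delta=-0.1426 Bond=25.3311
V0=2.9495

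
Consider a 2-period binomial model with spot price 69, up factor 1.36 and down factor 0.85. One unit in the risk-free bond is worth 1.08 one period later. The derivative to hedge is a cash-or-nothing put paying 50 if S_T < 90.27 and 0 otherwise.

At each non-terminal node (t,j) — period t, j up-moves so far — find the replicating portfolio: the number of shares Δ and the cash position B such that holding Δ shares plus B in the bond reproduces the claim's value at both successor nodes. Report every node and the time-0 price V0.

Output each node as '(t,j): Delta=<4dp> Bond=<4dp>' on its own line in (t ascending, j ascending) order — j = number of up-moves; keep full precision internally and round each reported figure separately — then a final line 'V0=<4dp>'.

Since d<R<u, set p* = (R−d)/(u−d) = 0.4510; price each node as the discounted p*-expectation of its children.
Terminal payoffs: V(2,0)=50.0000, V(2,1)=50.0000, V(2,2)=0.0000
Node (1,0) S=58.6500: V=(p*·50.0000+(1−p*)·50.0000)/1.08=46.2963; Δ=(50.0000−50.0000)/(79.7640−49.8525)=0.0000; B=V−Δ·S=46.2963
Node (1,1) S=93.8400: V=(p*·0.0000+(1−p*)·50.0000)/1.08=25.4176; Δ=(0.0000−50.0000)/(127.6224−79.7640)=-1.0447; B=V−Δ·S=123.4568
Node (0,0) S=69.0000: V=(p*·25.4176+(1−p*)·46.2963)/1.08=34.1485; Δ=(25.4176−46.2963)/(93.8400−58.6500)=-0.5933; B=V−Δ·S=75.0872
Self-financing check: at every node Δ·S+B equals the discounted successor values.

(0,0): Delta=-0.5933 Bond=75.0872
(1,0): Delta=0.0000 Bond=46.2963
(1,1): Delta=-1.0447 Bond=123.4568
V0=34.1485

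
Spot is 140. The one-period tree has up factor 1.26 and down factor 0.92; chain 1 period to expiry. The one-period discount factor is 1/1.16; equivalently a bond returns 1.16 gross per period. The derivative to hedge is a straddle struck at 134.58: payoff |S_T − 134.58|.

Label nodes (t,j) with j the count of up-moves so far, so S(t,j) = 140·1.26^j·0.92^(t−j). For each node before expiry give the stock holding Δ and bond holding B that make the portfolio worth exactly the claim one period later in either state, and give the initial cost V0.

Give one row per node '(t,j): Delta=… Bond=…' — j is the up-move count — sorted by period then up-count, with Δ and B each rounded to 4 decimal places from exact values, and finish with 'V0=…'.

(0,0): Delta=0.7571 Bond=-79.0862
V0=26.9138

The replicating-portfolio and risk-neutral prices coincide; use p* = (1.16−0.92)/(1.26−0.92) = 0.7059 for the latter.
At expiry t=1: V(1,0)=5.7800, V(1,1)=41.8200
Node (0,0) S=140.0000: V=(p*·41.8200+(1−p*)·5.7800)/1.16=26.9138; Δ=(41.8200−5.7800)/(176.4000−128.8000)=0.7571; B=V−Δ·S=-79.0862
Check: Δ(0,0)·S0 + B(0,0) = 26.9138 = V0.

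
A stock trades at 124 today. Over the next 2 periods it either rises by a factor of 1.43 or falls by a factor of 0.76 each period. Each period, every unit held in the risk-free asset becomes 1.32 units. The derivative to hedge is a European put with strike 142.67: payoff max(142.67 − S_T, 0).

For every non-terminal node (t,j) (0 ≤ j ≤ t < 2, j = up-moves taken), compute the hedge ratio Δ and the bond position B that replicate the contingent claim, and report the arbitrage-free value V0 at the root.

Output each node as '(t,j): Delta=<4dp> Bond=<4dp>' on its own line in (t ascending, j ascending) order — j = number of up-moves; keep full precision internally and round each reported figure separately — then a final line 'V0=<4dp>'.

(0,0): Delta=-0.1548 Bond=21.5384
(1,0): Delta=-1.0000 Bond=108.0833
(1,1): Delta=-0.0666 Bond=12.7846
V0=2.3445

No-arbitrage ⇒ martingale measure with p* = (R−d)/(u−d) = 0.8358.
Terminal payoffs: V(2,0)=71.0476, V(2,1)=7.9068, V(2,2)=0.0000
  t=1,j=0: stock 94.2400 → up 134.7632 (V=7.9068), down 71.6224 (V=71.0476). Price 13.8433; hedge Δ=-1.0000, bond B=108.0833.
  t=1,j=1: stock 177.3200 → up 253.5676 (V=0.0000), down 134.7632 (V=7.9068). Price 0.9834; hedge Δ=-0.0666, bond B=12.7846.
  t=0,j=0: stock 124.0000 → up 177.3200 (V=0.9834), down 94.2400 (V=13.8433). Price 2.3445; hedge Δ=-0.1548, bond B=21.5384.
Root portfolio cost Δ·124+B reproduces V0=2.3445.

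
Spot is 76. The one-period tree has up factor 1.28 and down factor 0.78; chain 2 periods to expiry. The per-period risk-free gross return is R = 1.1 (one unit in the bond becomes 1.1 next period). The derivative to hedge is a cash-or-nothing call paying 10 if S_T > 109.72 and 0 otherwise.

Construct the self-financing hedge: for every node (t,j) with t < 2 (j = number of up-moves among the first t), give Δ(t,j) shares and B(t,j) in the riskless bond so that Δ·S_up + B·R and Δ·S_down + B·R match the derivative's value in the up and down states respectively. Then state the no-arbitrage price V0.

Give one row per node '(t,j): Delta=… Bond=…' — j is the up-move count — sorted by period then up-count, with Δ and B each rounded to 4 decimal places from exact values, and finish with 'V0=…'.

(0,0): Delta=0.1531 Bond=-8.2512
(1,0): Delta=0.0000 Bond=0.0000
(1,1): Delta=0.2056 Bond=-14.1818
V0=3.3851

Risk-neutral probability p* = (R−d)/(u−d) = (1.1−0.78)/(1.28−0.78) = 0.6400.
Terminal values V(2,·): V(2,0)=0.0000, V(2,1)=0.0000, V(2,2)=10.0000
Node (1,0) S=59.2800: V=(p*·0.0000+(1−p*)·0.0000)/1.1=0.0000; Δ=(0.0000−0.0000)/(75.8784−46.2384)=0.0000; B=V−Δ·S=0.0000
Node (1,1) S=97.2800: V=(p*·10.0000+(1−p*)·0.0000)/1.1=5.8182; Δ=(10.0000−0.0000)/(124.5184−75.8784)=0.2056; B=V−Δ·S=-14.1818
Node (0,0) S=76.0000: V=(p*·5.8182+(1−p*)·0.0000)/1.1=3.3851; Δ=(5.8182−0.0000)/(97.2800−59.2800)=0.1531; B=V−Δ·S=-8.2512
Root portfolio cost Δ·76+B reproduces V0=3.3851.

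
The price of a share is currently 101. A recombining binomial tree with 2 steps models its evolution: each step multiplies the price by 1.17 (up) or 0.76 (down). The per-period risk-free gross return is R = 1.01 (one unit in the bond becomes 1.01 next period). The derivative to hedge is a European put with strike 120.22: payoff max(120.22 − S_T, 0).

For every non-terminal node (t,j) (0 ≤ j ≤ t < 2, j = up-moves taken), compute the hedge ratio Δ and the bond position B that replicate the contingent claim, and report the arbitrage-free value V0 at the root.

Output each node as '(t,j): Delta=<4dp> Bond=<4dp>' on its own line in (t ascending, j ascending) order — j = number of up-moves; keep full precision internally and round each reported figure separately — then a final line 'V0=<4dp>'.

The replicating-portfolio and risk-neutral prices coincide; use p* = (1.01−0.76)/(1.17−0.76) = 0.6098 for the latter.
Terminal values V(2,·): V(2,0)=61.8824, V(2,1)=30.4108, V(2,2)=0.0000
  t=1,j=0: stock 76.7600 → up 89.8092 (V=30.4108), down 58.3376 (V=61.8824). Price 42.2697; hedge Δ=-1.0000, bond B=119.0297.
  t=1,j=1: stock 118.1700 → up 138.2589 (V=0.0000), down 89.8092 (V=30.4108). Price 11.7501; hedge Δ=-0.6277, bond B=85.9228.
  t=0,j=0: stock 101.0000 → up 118.1700 (V=11.7501), down 76.7600 (V=42.2697). Price 23.4259; hedge Δ=-0.7370, bond B=97.8639.
Root portfolio cost Δ·101+B reproduces V0=23.4259.

(0,0): Delta=-0.7370 Bond=97.8639
(1,0): Delta=-1.0000 Bond=119.0297
(1,1): Delta=-0.6277 Bond=85.9228
V0=23.4259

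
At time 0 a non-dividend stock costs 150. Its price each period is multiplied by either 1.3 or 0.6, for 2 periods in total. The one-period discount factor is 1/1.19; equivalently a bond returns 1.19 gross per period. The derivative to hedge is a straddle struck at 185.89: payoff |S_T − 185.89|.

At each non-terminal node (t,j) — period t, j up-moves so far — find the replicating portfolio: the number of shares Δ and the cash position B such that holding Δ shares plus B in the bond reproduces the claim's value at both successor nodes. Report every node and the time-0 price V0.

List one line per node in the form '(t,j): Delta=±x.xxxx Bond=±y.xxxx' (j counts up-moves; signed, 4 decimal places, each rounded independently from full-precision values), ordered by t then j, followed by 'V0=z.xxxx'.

(0,0): Delta=-0.0879 Bond=62.2841
(1,0): Delta=-1.0000 Bond=156.2101
(1,1): Delta=-0.0094 Bond=58.8127
V0=49.1042

Risk-neutral probability p* = (R−d)/(u−d) = (1.19−0.6)/(1.3−0.6) = 0.8429.
Payoff layer (t=2): V(2,0)=131.8900, V(2,1)=68.8900, V(2,2)=67.6100
  t=1,j=0: stock 90.0000 → up 117.0000 (V=68.8900), down 54.0000 (V=131.8900). Price 66.2101; hedge Δ=-1.0000, bond B=156.2101.
  t=1,j=1: stock 195.0000 → up 253.5000 (V=67.6100), down 117.0000 (V=68.8900). Price 56.9842; hedge Δ=-0.0094, bond B=58.8127.
  t=0,j=0: stock 150.0000 → up 195.0000 (V=56.9842), down 90.0000 (V=66.2101). Price 49.1042; hedge Δ=-0.0879, bond B=62.2841.
Check: Δ(0,0)·S0 + B(0,0) = 49.1042 = V0.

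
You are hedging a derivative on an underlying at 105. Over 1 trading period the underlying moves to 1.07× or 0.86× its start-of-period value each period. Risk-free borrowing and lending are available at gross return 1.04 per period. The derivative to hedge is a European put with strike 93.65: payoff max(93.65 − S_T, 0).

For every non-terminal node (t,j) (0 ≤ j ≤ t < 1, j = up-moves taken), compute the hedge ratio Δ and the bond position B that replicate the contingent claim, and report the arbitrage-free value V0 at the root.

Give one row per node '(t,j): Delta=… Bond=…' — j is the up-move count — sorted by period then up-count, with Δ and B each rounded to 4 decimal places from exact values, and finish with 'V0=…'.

(0,0): Delta=-0.1519 Bond=16.4125
V0=0.4602

No-arbitrage ⇒ martingale measure with p* = (R−d)/(u−d) = 0.8571.
Terminal payoffs: V(1,0)=3.3500, V(1,1)=0.0000
Node (0,0) S=105.0000: V=(p*·0.0000+(1−p*)·3.3500)/1.04=0.4602; Δ=(0.0000−3.3500)/(112.3500−90.3000)=-0.1519; B=V−Δ·S=16.4125
Self-financing check: at every node Δ·S+B equals the discounted successor values.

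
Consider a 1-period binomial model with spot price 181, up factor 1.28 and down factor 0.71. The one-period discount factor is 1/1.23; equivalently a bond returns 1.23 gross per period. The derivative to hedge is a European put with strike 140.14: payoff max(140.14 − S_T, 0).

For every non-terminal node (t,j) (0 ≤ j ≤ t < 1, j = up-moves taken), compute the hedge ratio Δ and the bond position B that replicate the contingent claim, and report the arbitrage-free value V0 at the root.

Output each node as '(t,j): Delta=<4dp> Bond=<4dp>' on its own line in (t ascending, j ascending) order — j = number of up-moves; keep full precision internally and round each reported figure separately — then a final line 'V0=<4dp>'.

(0,0): Delta=-0.1127 Bond=21.2329
V0=0.8294

Since d<R<u, set p* = (R−d)/(u−d) = 0.9123; price each node as the discounted p*-expectation of its children.
At expiry t=1: V(1,0)=11.6300, V(1,1)=0.0000
(0,0): S=181.0000. Δ = (V_up−V_dn)/(S_up−S_dn) = (0.0000−11.6300)/(231.6800−128.5100) = -0.1127. V = [p*·0.0000 + (1−p*)·11.6300]/1.23 = 0.8294. B = V − Δ·S = 21.2329.
Root portfolio cost Δ·181+B reproduces V0=0.8294.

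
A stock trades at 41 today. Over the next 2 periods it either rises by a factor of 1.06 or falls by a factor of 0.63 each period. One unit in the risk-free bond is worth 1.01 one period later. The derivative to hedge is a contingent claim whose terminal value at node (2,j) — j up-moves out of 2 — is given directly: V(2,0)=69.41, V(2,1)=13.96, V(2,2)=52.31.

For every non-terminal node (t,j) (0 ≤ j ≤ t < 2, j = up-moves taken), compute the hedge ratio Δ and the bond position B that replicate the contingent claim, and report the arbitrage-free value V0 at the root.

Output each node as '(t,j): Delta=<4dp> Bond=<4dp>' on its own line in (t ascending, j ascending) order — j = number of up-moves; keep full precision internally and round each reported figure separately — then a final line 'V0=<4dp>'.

Risk-neutral probability p* = (R−d)/(u−d) = (1.01−0.63)/(1.06−0.63) = 0.8837.
At expiry t=2: V(2,0)=69.4100, V(2,1)=13.9600, V(2,2)=52.3100
(1,0): S=25.8300. Δ = (V_up−V_dn)/(S_up−S_dn) = (13.9600−69.4100)/(27.3798−16.2729) = -4.9924. V = [p*·13.9600 + (1−p*)·69.4100]/1.01 = 20.2056. B = V − Δ·S = 149.1591.
(1,1): S=43.4600. Δ = (V_up−V_dn)/(S_up−S_dn) = (52.3100−13.9600)/(46.0676−27.3798) = 2.0521. V = [p*·52.3100 + (1−p*)·13.9600]/1.01 = 47.3769. B = V − Δ·S = -41.8091.
(0,0): S=41.0000. Δ = (V_up−V_dn)/(S_up−S_dn) = (47.3769−20.2056)/(43.4600−25.8300) = 1.5412. V = [p*·47.3769 + (1−p*)·20.2056]/1.01 = 43.7797. B = V − Δ·S = -19.4094.
The time-0 hedge costs 43.7797, which is the no-arbitrage price.

(0,0): Delta=1.5412 Bond=-19.4094
(1,0): Delta=-4.9924 Bond=149.1591
(1,1): Delta=2.0521 Bond=-41.8091
V0=43.7797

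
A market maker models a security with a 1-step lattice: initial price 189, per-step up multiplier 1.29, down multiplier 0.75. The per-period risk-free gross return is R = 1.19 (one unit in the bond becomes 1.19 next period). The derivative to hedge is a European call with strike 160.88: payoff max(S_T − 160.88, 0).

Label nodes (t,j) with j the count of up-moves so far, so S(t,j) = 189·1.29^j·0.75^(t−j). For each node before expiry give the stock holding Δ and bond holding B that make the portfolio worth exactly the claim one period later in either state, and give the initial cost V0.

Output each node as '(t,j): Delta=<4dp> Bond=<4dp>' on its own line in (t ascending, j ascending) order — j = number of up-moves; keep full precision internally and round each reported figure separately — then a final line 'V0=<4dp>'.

(0,0): Delta=0.8126 Bond=-96.7904
V0=56.7837

Under the risk-neutral measure, an up-move has probability p* = (R−d)/(u−d) = 0.8148 and values discount at R = 1.19.
Terminal values V(1,·): V(1,0)=0.0000, V(1,1)=82.9300
Node (0,0) S=189.0000: V=(p*·82.9300+(1−p*)·0.0000)/1.19=56.7837; Δ=(82.9300−0.0000)/(243.8100−141.7500)=0.8126; B=V−Δ·S=-96.7904
Each (Δ,B) replicates both successor values, so the strategy is self-financing and V0 is arbitrage-free.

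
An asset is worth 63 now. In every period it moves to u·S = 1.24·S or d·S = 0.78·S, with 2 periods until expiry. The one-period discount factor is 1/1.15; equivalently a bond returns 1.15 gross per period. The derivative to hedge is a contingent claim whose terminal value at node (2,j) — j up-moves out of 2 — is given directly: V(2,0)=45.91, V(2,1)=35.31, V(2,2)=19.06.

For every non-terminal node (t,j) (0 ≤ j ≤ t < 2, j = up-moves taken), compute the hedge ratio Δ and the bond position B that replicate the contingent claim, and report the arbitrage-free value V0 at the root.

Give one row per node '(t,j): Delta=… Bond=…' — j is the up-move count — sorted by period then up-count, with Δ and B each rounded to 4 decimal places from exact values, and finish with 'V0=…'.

(0,0): Delta=-0.4544 Bond=47.6853
(1,0): Delta=-0.4689 Bond=55.5512
(1,1): Delta=-0.4522 Bond=54.6647
V0=19.0566

The replicating-portfolio and risk-neutral prices coincide; use p* = (1.15−0.78)/(1.24−0.78) = 0.8043 for the latter.
Payoff layer (t=2): V(2,0)=45.9100, V(2,1)=35.3100, V(2,2)=19.0600
(1,0): S=49.1400. Δ = (V_up−V_dn)/(S_up−S_dn) = (35.3100−45.9100)/(60.9336−38.3292) = -0.4689. V = [p*·35.3100 + (1−p*)·45.9100]/1.15 = 32.5078. B = V − Δ·S = 55.5512.
(1,1): S=78.1200. Δ = (V_up−V_dn)/(S_up−S_dn) = (19.0600−35.3100)/(96.8688−60.9336) = -0.4522. V = [p*·19.0600 + (1−p*)·35.3100]/1.15 = 19.3386. B = V − Δ·S = 54.6647.
(0,0): S=63.0000. Δ = (V_up−V_dn)/(S_up−S_dn) = (19.3386−32.5078)/(78.1200−49.1400) = -0.4544. V = [p*·19.3386 + (1−p*)·32.5078]/1.15 = 19.0566. B = V − Δ·S = 47.6853.
The time-0 hedge costs 19.0566, which is the no-arbitrage price.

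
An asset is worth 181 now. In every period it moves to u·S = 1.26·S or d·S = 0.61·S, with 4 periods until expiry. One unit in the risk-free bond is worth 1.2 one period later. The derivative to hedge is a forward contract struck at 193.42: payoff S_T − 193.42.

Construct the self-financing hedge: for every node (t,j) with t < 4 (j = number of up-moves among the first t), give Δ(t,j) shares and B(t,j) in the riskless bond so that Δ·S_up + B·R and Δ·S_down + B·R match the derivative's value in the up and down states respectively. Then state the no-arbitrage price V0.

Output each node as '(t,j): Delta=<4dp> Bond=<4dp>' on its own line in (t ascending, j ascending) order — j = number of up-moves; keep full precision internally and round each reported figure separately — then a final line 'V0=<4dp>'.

(0,0): Delta=1.0000 Bond=-93.2774
(1,0): Delta=1.0000 Bond=-111.9329
(1,1): Delta=1.0000 Bond=-111.9329
(2,0): Delta=1.0000 Bond=-134.3194
(2,1): Delta=1.0000 Bond=-134.3194
(2,2): Delta=1.0000 Bond=-134.3194
(3,0): Delta=1.0000 Bond=-161.1833
(3,1): Delta=1.0000 Bond=-161.1833
(3,2): Delta=1.0000 Bond=-161.1833
(3,3): Delta=1.0000 Bond=-161.1833
V0=87.7226

No-arbitrage ⇒ martingale measure with p* = (R−d)/(u−d) = 0.9077.
Payoff layer (t=4): V(4,0)=-168.3590, V(4,1)=-141.6547, V(4,2)=-86.4950, V(4,3)=27.4415, V(4,4)=262.7858
(3,0): S=41.0836. Δ = (V_up−V_dn)/(S_up−S_dn) = (-141.6547−-168.3590)/(51.7653−25.0610) = 1.0000. V = [p*·-141.6547 + (1−p*)·-168.3590]/1.2 = -120.0998. B = V − Δ·S = -161.1833.
(3,1): S=84.8611. Δ = (V_up−V_dn)/(S_up−S_dn) = (-86.4950−-141.6547)/(106.9250−51.7653) = 1.0000. V = [p*·-86.4950 + (1−p*)·-141.6547]/1.2 = -76.3222. B = V − Δ·S = -161.1833.
(3,2): S=175.2869. Δ = (V_up−V_dn)/(S_up−S_dn) = (27.4415−-86.4950)/(220.8615−106.9250) = 1.0000. V = [p*·27.4415 + (1−p*)·-86.4950]/1.2 = 14.1036. B = V − Δ·S = -161.1833.
(3,3): S=362.0681. Δ = (V_up−V_dn)/(S_up−S_dn) = (262.7858−27.4415)/(456.2058−220.8615) = 1.0000. V = [p*·262.7858 + (1−p*)·27.4415]/1.2 = 200.8847. B = V − Δ·S = -161.1833.
(2,0): S=67.3501. Δ = (V_up−V_dn)/(S_up−S_dn) = (-76.3222−-120.0998)/(84.8611−41.0836) = 1.0000. V = [p*·-76.3222 + (1−p*)·-120.0998]/1.2 = -66.9693. B = V − Δ·S = -134.3194.
(2,1): S=139.1166. Δ = (V_up−V_dn)/(S_up−S_dn) = (14.1036−-76.3222)/(175.2869−84.8611) = 1.0000. V = [p*·14.1036 + (1−p*)·-76.3222]/1.2 = 4.7972. B = V − Δ·S = -134.3194.
(2,2): S=287.3556. Δ = (V_up−V_dn)/(S_up−S_dn) = (200.8847−14.1036)/(362.0681−175.2869) = 1.0000. V = [p*·200.8847 + (1−p*)·14.1036]/1.2 = 153.0362. B = V − Δ·S = -134.3194.
(1,0): S=110.4100. Δ = (V_up−V_dn)/(S_up−S_dn) = (4.7972−-66.9693)/(139.1166−67.3501) = 1.0000. V = [p*·4.7972 + (1−p*)·-66.9693]/1.2 = -1.5229. B = V − Δ·S = -111.9329.
(1,1): S=228.0600. Δ = (V_up−V_dn)/(S_up−S_dn) = (153.0362−4.7972)/(287.3556−139.1166) = 1.0000. V = [p*·153.0362 + (1−p*)·4.7972]/1.2 = 116.1271. B = V − Δ·S = -111.9329.
(0,0): S=181.0000. Δ = (V_up−V_dn)/(S_up−S_dn) = (116.1271−-1.5229)/(228.0600−110.4100) = 1.0000. V = [p*·116.1271 + (1−p*)·-1.5229]/1.2 = 87.7226. B = V − Δ·S = -93.2774.
The time-0 hedge costs 87.7226, which is the no-arbitrage price.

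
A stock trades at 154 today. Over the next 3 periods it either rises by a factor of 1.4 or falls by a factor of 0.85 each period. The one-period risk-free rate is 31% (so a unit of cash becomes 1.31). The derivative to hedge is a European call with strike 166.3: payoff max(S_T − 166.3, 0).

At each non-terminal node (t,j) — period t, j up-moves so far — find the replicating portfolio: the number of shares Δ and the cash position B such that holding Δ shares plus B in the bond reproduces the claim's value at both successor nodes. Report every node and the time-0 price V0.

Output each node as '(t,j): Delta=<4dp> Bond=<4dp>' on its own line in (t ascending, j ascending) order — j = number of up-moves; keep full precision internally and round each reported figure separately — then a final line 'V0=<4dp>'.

(0,0): Delta=0.9689 Bond=-68.7299
(1,0): Delta=0.8005 Bond=-67.9866
(1,1): Delta=0.9889 Bond=-94.3502
(2,0): Delta=0.0000 Bond=0.0000
(2,1): Delta=0.8955 Bond=-106.4877
(2,2): Delta=1.0000 Bond=-126.9466
V0=80.4806

Since d<R<u, set p* = (R−d)/(u−d) = 0.8364; price each node as the discounted p*-expectation of its children.
Terminal values V(3,·): V(3,0)=0.0000, V(3,1)=0.0000, V(3,2)=90.2640, V(3,3)=256.2760
Node (2,0) S=111.2650: V=(p*·0.0000+(1−p*)·0.0000)/1.31=0.0000; Δ=(0.0000−0.0000)/(155.7710−94.5752)=0.0000; B=V−Δ·S=0.0000
Node (2,1) S=183.2600: V=(p*·90.2640+(1−p*)·0.0000)/1.31=57.6286; Δ=(90.2640−0.0000)/(256.5640−155.7710)=0.8955; B=V−Δ·S=-106.4877
Node (2,2) S=301.8400: V=(p*·256.2760+(1−p*)·90.2640)/1.31=174.8934; Δ=(256.2760−90.2640)/(422.5760−256.5640)=1.0000; B=V−Δ·S=-126.9466
Node (1,0) S=130.9000: V=(p*·57.6286+(1−p*)·0.0000)/1.31=36.7928; Δ=(57.6286−0.0000)/(183.2600−111.2650)=0.8005; B=V−Δ·S=-67.9866
Node (1,1) S=215.6000: V=(p*·174.8934+(1−p*)·57.6286)/1.31=118.8585; Δ=(174.8934−57.6286)/(301.8400−183.2600)=0.9889; B=V−Δ·S=-94.3502
Node (0,0) S=154.0000: V=(p*·118.8585+(1−p*)·36.7928)/1.31=80.4806; Δ=(118.8585−36.7928)/(215.6000−130.9000)=0.9689; B=V−Δ·S=-68.7299
Root portfolio cost Δ·154+B reproduces V0=80.4806.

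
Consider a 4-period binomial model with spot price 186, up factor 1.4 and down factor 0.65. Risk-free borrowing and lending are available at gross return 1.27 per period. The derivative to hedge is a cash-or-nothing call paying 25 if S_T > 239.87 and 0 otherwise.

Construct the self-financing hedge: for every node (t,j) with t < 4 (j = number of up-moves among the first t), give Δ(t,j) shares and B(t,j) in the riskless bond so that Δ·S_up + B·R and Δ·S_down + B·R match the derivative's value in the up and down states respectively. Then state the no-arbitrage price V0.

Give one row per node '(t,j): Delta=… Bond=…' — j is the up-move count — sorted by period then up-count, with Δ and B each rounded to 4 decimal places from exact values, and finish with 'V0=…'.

(0,0): Delta=0.0311 Bond=2.4693
(1,0): Delta=0.1168 Bond=-7.2284
(1,1): Delta=0.0227 Bond=5.3092
(2,0): Delta=0.0000 Bond=0.0000
(2,1): Delta=0.1282 Bond=-11.1049
(2,2): Delta=0.0125 Bond=10.4849
(3,0): Delta=0.0000 Bond=0.0000
(3,1): Delta=0.0000 Bond=0.0000
(3,2): Delta=0.1407 Bond=-17.0604
(3,3): Delta=0.0000 Bond=19.6850
V0=8.2520

The replicating-portfolio and risk-neutral prices coincide; use p* = (1.27−0.65)/(1.4−0.65) = 0.8267 for the latter.
Payoff layer (t=4): V(4,0)=0.0000, V(4,1)=0.0000, V(4,2)=0.0000, V(4,3)=25.0000, V(4,4)=25.0000
Node (3,0) S=51.0802: V=(p*·0.0000+(1−p*)·0.0000)/1.27=0.0000; Δ=(0.0000−0.0000)/(71.5123−33.2022)=0.0000; B=V−Δ·S=0.0000
Node (3,1) S=110.0190: V=(p*·0.0000+(1−p*)·0.0000)/1.27=0.0000; Δ=(0.0000−0.0000)/(154.0266−71.5124)=0.0000; B=V−Δ·S=0.0000
Node (3,2) S=236.9640: V=(p*·25.0000+(1−p*)·0.0000)/1.27=16.2730; Δ=(25.0000−0.0000)/(331.7496−154.0266)=0.1407; B=V−Δ·S=-17.0604
Node (3,3) S=510.3840: V=(p*·25.0000+(1−p*)·25.0000)/1.27=19.6850; Δ=(25.0000−25.0000)/(714.5376−331.7496)=0.0000; B=V−Δ·S=19.6850
Node (2,0) S=78.5850: V=(p*·0.0000+(1−p*)·0.0000)/1.27=0.0000; Δ=(0.0000−0.0000)/(110.0190−51.0803)=0.0000; B=V−Δ·S=0.0000
Node (2,1) S=169.2600: V=(p*·16.2730+(1−p*)·0.0000)/1.27=10.5924; Δ=(16.2730−0.0000)/(236.9640−110.0190)=0.1282; B=V−Δ·S=-11.1049
Node (2,2) S=364.5600: V=(p*·19.6850+(1−p*)·16.2730)/1.27=15.0343; Δ=(19.6850−16.2730)/(510.3840−236.9640)=0.0125; B=V−Δ·S=10.4849
Node (1,0) S=120.9000: V=(p*·10.5924+(1−p*)·0.0000)/1.27=6.8948; Δ=(10.5924−0.0000)/(169.2600−78.5850)=0.1168; B=V−Δ·S=-7.2284
Node (1,1) S=260.4000: V=(p*·15.0343+(1−p*)·10.5924)/1.27=11.2318; Δ=(15.0343−10.5924)/(364.5600−169.2600)=0.0227; B=V−Δ·S=5.3092
Node (0,0) S=186.0000: V=(p*·11.2318+(1−p*)·6.8948)/1.27=8.2520; Δ=(11.2318−6.8948)/(260.4000−120.9000)=0.0311; B=V−Δ·S=2.4693
Root portfolio cost Δ·186+B reproduces V0=8.2520.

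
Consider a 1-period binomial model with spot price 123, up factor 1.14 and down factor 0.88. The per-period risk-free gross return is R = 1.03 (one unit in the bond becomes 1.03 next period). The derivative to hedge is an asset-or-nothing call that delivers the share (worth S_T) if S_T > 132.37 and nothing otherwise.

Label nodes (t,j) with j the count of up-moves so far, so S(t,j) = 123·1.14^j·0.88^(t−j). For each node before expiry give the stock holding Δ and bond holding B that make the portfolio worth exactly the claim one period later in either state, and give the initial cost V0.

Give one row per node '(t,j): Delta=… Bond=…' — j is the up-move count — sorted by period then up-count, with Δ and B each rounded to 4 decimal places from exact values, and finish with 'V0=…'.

No-arbitrage ⇒ martingale measure with p* = (R−d)/(u−d) = 0.5769.
Payoff layer (t=1): V(1,0)=0.0000, V(1,1)=140.2200
  t=0,j=0: stock 123.0000 → up 140.2200 (V=140.2200), down 108.2400 (V=0.0000). Price 78.5400; hedge Δ=4.3846, bond B=-460.7677.
Self-financing check: at every node Δ·S+B equals the discounted successor values.

(0,0): Delta=4.3846 Bond=-460.7677
V0=78.5400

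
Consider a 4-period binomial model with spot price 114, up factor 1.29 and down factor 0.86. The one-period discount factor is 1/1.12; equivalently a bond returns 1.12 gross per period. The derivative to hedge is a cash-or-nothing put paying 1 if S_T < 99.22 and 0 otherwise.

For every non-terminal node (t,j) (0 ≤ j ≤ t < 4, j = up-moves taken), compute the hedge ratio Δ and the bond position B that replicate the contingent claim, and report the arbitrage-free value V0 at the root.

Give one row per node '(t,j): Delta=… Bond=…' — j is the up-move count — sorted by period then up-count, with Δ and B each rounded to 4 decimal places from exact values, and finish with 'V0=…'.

Since d<R<u, set p* = (R−d)/(u−d) = 0.6047; price each node as the discounted p*-expectation of its children.
Terminal values V(4,·): V(4,0)=1.0000, V(4,1)=1.0000, V(4,2)=0.0000, V(4,3)=0.0000, V(4,4)=0.0000
(3,0): S=72.5104. Δ = (V_up−V_dn)/(S_up−S_dn) = (1.0000−1.0000)/(93.5384−62.3589) = 0.0000. V = [p*·1.0000 + (1−p*)·1.0000]/1.12 = 0.8929. B = V − Δ·S = 0.8929.
(3,1): S=108.7656. Δ = (V_up−V_dn)/(S_up−S_dn) = (0.0000−1.0000)/(140.3076−93.5384) = -0.0214. V = [p*·0.0000 + (1−p*)·1.0000]/1.12 = 0.3530. B = V − Δ·S = 2.6786.
(3,2): S=163.1484. Δ = (V_up−V_dn)/(S_up−S_dn) = (0.0000−0.0000)/(210.4614−140.3076) = 0.0000. V = [p*·0.0000 + (1−p*)·0.0000]/1.12 = 0.0000. B = V − Δ·S = 0.0000.
(3,3): S=244.7225. Δ = (V_up−V_dn)/(S_up−S_dn) = (0.0000−0.0000)/(315.6921−210.4614) = 0.0000. V = [p*·0.0000 + (1−p*)·0.0000]/1.12 = 0.0000. B = V − Δ·S = 0.0000.
(2,0): S=84.3144. Δ = (V_up−V_dn)/(S_up−S_dn) = (0.3530−0.8929)/(108.7656−72.5104) = -0.0149. V = [p*·0.3530 + (1−p*)·0.8929]/1.12 = 0.5057. B = V − Δ·S = 1.7612.
(2,1): S=126.4716. Δ = (V_up−V_dn)/(S_up−S_dn) = (0.0000−0.3530)/(163.1484−108.7656) = -0.0065. V = [p*·0.0000 + (1−p*)·0.3530]/1.12 = 0.1246. B = V − Δ·S = 0.9455.
(2,2): S=189.7074. Δ = (V_up−V_dn)/(S_up−S_dn) = (0.0000−0.0000)/(244.7225−163.1484) = 0.0000. V = [p*·0.0000 + (1−p*)·0.0000]/1.12 = 0.0000. B = V − Δ·S = 0.0000.
(1,0): S=98.0400. Δ = (V_up−V_dn)/(S_up−S_dn) = (0.1246−0.5057)/(126.4716−84.3144) = -0.0090. V = [p*·0.1246 + (1−p*)·0.5057]/1.12 = 0.2458. B = V − Δ·S = 1.1322.
(1,1): S=147.0600. Δ = (V_up−V_dn)/(S_up−S_dn) = (0.0000−0.1246)/(189.7074−126.4716) = -0.0020. V = [p*·0.0000 + (1−p*)·0.1246]/1.12 = 0.0440. B = V − Δ·S = 0.3338.
(0,0): S=114.0000. Δ = (V_up−V_dn)/(S_up−S_dn) = (0.0440−0.2458)/(147.0600−98.0400) = -0.0041. V = [p*·0.0440 + (1−p*)·0.2458]/1.12 = 0.1105. B = V − Δ·S = 0.5798.
Self-financing check: at every node Δ·S+B equals the discounted successor values.

(0,0): Delta=-0.0041 Bond=0.5798
(1,0): Delta=-0.0090 Bond=1.1322
(1,1): Delta=-0.0020 Bond=0.3338
(2,0): Delta=-0.0149 Bond=1.7612
(2,1): Delta=-0.0065 Bond=0.9455
(2,2): Delta=0.0000 Bond=0.0000
(3,0): Delta=0.0000 Bond=0.8929
(3,1): Delta=-0.0214 Bond=2.6786
(3,2): Delta=0.0000 Bond=0.0000
(3,3): Delta=0.0000 Bond=0.0000
V0=0.1105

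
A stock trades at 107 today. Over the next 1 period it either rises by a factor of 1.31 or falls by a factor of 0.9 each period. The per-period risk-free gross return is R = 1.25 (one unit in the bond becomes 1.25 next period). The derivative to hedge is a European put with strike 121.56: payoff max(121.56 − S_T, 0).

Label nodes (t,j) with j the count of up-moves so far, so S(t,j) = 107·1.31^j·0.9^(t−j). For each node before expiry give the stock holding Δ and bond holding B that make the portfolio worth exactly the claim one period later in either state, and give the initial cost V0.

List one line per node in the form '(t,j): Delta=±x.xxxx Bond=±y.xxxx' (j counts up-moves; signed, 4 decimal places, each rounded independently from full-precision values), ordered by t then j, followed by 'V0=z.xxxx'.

(0,0): Delta=-0.5758 Bond=64.5670
V0=2.9573

The replicating-portfolio and risk-neutral prices coincide; use p* = (1.25−0.9)/(1.31−0.9) = 0.8537 for the latter.
At expiry t=1: V(1,0)=25.2600, V(1,1)=0.0000
  t=0,j=0: stock 107.0000 → up 140.1700 (V=0.0000), down 96.3000 (V=25.2600). Price 2.9573; hedge Δ=-0.5758, bond B=64.5670.
Each (Δ,B) replicates both successor values, so the strategy is self-financing and V0 is arbitrage-free.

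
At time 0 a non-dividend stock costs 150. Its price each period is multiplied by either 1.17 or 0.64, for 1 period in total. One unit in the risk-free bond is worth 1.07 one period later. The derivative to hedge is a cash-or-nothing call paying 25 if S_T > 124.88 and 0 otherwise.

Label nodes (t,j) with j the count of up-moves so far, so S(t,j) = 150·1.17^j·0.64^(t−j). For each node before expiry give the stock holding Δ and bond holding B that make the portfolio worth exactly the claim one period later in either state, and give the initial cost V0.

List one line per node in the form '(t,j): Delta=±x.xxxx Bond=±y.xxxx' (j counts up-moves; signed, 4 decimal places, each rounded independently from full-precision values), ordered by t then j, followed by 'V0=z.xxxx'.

(0,0): Delta=0.3145 Bond=-28.2137
V0=18.9561

The replicating-portfolio and risk-neutral prices coincide; use p* = (1.07−0.64)/(1.17−0.64) = 0.8113 for the latter.
Terminal values V(1,·): V(1,0)=0.0000, V(1,1)=25.0000
  t=0,j=0: stock 150.0000 → up 175.5000 (V=25.0000), down 96.0000 (V=0.0000). Price 18.9561; hedge Δ=0.3145, bond B=-28.2137.
Self-financing check: at every node Δ·S+B equals the discounted successor values.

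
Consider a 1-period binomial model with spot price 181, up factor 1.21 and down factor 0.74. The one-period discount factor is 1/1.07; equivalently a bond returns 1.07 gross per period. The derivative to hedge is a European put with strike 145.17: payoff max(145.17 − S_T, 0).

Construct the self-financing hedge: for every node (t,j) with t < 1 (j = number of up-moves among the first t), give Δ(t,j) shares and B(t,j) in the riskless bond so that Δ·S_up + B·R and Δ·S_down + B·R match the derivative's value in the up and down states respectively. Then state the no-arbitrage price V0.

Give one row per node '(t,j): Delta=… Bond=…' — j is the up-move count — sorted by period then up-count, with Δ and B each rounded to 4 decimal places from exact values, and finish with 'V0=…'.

Since d<R<u, set p* = (R−d)/(u−d) = 0.7021; price each node as the discounted p*-expectation of its children.
Payoff layer (t=1): V(1,0)=11.2300, V(1,1)=0.0000
Node (0,0) S=181.0000: V=(p*·0.0000+(1−p*)·11.2300)/1.07=3.1263; Δ=(0.0000−11.2300)/(219.0100−133.9400)=-0.1320; B=V−Δ·S=27.0199
Each (Δ,B) replicates both successor values, so the strategy is self-financing and V0 is arbitrage-free.

(0,0): Delta=-0.1320 Bond=27.0199
V0=3.1263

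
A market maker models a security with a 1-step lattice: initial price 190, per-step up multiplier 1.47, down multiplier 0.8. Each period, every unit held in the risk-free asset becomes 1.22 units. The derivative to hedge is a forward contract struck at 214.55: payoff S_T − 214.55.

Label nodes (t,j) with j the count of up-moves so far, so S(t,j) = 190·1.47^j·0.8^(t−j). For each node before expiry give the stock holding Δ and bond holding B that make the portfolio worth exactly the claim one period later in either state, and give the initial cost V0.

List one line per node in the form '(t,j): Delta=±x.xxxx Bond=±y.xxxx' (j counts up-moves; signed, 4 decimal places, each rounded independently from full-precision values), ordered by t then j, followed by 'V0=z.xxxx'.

(0,0): Delta=1.0000 Bond=-175.8607
V0=14.1393

No-arbitrage ⇒ martingale measure with p* = (R−d)/(u−d) = 0.6269.
At expiry t=1: V(1,0)=-62.5500, V(1,1)=64.7500
(0,0): S=190.0000. Δ = (V_up−V_dn)/(S_up−S_dn) = (64.7500−-62.5500)/(279.3000−152.0000) = 1.0000. V = [p*·64.7500 + (1−p*)·-62.5500]/1.22 = 14.1393. B = V − Δ·S = -175.8607.
Root portfolio cost Δ·190+B reproduces V0=14.1393.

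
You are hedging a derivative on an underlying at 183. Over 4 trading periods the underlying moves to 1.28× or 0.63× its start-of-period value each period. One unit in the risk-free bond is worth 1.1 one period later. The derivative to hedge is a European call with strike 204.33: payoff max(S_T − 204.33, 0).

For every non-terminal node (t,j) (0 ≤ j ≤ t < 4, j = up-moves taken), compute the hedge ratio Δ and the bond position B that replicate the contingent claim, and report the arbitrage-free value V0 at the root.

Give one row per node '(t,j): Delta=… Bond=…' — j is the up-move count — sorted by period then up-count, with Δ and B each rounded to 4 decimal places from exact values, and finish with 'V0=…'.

Under the risk-neutral measure, an up-move has probability p* = (R−d)/(u−d) = 0.7231 and values discount at R = 1.1.
Terminal values V(4,·): V(4,0)=0.0000, V(4,1)=0.0000, V(4,2)=0.0000, V(4,3)=37.4507, V(4,4)=286.9069
Node (3,0) S=45.7586: V=(p*·0.0000+(1−p*)·0.0000)/1.1=0.0000; Δ=(0.0000−0.0000)/(58.5710−28.8279)=0.0000; B=V−Δ·S=0.0000
Node (3,1) S=92.9699: V=(p*·0.0000+(1−p*)·0.0000)/1.1=0.0000; Δ=(0.0000−0.0000)/(119.0014−58.5710)=0.0000; B=V−Δ·S=0.0000
Node (3,2) S=188.8911: V=(p*·37.4507+(1−p*)·0.0000)/1.1=24.6179; Δ=(37.4507−0.0000)/(241.7807−119.0014)=0.3050; B=V−Δ·S=-32.9985
Node (3,3) S=383.7788: V=(p*·286.9069+(1−p*)·37.4507)/1.1=198.0243; Δ=(286.9069−37.4507)/(491.2369−241.7807)=1.0000; B=V−Δ·S=-185.7545
Node (2,0) S=72.6327: V=(p*·0.0000+(1−p*)·0.0000)/1.1=0.0000; Δ=(0.0000−0.0000)/(92.9699−45.7586)=0.0000; B=V−Δ·S=0.0000
Node (2,1) S=147.5712: V=(p*·24.6179+(1−p*)·0.0000)/1.1=16.1824; Δ=(24.6179−0.0000)/(188.8911−92.9699)=0.2566; B=V−Δ·S=-21.6913
Node (2,2) S=299.8272: V=(p*·198.0243+(1−p*)·24.6179)/1.1=136.3673; Δ=(198.0243−24.6179)/(383.7788−188.8911)=0.8898; B=V−Δ·S=-130.4117
Node (1,0) S=115.2900: V=(p*·16.1824+(1−p*)·0.0000)/1.1=10.6374; Δ=(16.1824−0.0000)/(147.5712−72.6327)=0.2159; B=V−Δ·S=-14.2586
Node (1,1) S=234.2400: V=(p*·136.3673+(1−p*)·16.1824)/1.1=93.7139; Δ=(136.3673−16.1824)/(299.8272−147.5712)=0.7894; B=V−Δ·S=-91.1859
Node (0,0) S=183.0000: V=(p*·93.7139+(1−p*)·10.6374)/1.1=64.2801; Δ=(93.7139−10.6374)/(234.2400−115.2900)=0.6984; B=V−Δ·S=-63.5300
Root portfolio cost Δ·183+B reproduces V0=64.2801.

(0,0): Delta=0.6984 Bond=-63.5300
(1,0): Delta=0.2159 Bond=-14.2586
(1,1): Delta=0.7894 Bond=-91.1859
(2,0): Delta=0.0000 Bond=0.0000
(2,1): Delta=0.2566 Bond=-21.6913
(2,2): Delta=0.8898 Bond=-130.4117
(3,0): Delta=0.0000 Bond=0.0000
(3,1): Delta=0.0000 Bond=0.0000
(3,2): Delta=0.3050 Bond=-32.9985
(3,3): Delta=1.0000 Bond=-185.7545
V0=64.2801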